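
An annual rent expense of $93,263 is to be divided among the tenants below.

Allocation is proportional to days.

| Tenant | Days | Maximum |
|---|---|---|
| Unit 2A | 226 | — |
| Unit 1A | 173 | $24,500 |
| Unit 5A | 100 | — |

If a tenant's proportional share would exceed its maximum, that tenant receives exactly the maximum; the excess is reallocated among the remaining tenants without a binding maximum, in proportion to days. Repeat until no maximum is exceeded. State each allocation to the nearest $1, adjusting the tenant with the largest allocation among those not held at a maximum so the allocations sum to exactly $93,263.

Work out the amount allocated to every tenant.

Combined days = 499.
Proportional shares (ignoring caps): Unit 2A 42,239.35; Unit 1A 32,333.67; Unit 5A 18,689.98.
Held at cap: Unit 1A ($24,500); residual $68,763 reallocated over remaining days 326.
Shares after redistribution: Unit 2A 47,670.06 → $47,670; Unit 5A 21,092.94 → $21,093.

Unit 2A: $47,670 | Unit 1A: $24,500 | Unit 5A: $21,093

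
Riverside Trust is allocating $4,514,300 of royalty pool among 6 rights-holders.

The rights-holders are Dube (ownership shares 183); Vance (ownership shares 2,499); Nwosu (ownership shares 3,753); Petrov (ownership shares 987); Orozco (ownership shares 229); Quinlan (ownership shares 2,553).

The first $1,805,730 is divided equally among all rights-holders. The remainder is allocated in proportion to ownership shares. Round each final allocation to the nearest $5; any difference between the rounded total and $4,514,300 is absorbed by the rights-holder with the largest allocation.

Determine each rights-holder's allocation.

$1,805,730 shared equally gives $300,955 per rights-holder.
Remainder $2,708,570 by ownership shares (total 10,204): Dube 48,575.88 → $48,575; Vance 663,339.52 → $663,340; Nwosu 996,203.76 → $996,205; Petrov 261,991.24 → $261,990; Orozco 60,786.21 → $60,785; Quinlan 677,673.38 → $677,675.
Totals: Dube $300,955 + $48,575 = $349,530; Vance $300,955 + $663,340 = $964,295; Nwosu $300,955 + $996,205 = $1,297,160; Petrov $300,955 + $261,990 = $562,945; Orozco $300,955 + $60,785 = $361,740; Quinlan $300,955 + $677,675 = $978,630.

Dube: $349,530 | Vance: $964,295 | Nwosu: $1,297,160 | Petrov: $562,945 | Orozco: $361,740 | Quinlan: $978,630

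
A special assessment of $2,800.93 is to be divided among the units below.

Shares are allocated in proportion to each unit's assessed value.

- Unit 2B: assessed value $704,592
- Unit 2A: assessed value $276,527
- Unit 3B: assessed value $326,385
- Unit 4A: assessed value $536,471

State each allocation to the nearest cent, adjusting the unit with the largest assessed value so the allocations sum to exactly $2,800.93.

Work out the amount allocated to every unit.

Assessed value total: 704,592 + 276,527 + 326,385 + 536,471 = 1,843,975.
Proportional shares: Unit 2B 1,070.2493; Unit 2A 420.0343; Unit 3B 495.7668; Unit 4A 814.8797.
Rounded to nearest cent: Unit 2B $1,070.25; Unit 2A $420.03; Unit 3B $495.77; Unit 4A $814.88. Sum = $2,800.93.
Rounded total matches; no reconciliation needed.

Unit 2B: $1,070.25; Unit 2A: $420.03; Unit 3B: $495.77; Unit 4A: $814.88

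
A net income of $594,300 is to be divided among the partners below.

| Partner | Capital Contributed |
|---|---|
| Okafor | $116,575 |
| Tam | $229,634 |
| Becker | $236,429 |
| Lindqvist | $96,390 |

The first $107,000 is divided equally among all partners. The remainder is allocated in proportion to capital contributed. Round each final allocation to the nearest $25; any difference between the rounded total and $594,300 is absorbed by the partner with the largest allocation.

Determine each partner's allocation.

Equal tier: $107,000 ÷ 4 = $26,750 apiece.
Remainder $487,300 by capital contributed (total 679,028): Okafor 83,659.29 → $83,650; Tam 164,795.34 → $164,800; Becker 169,671.72 → $169,675; Lindqvist 69,173.65 → $69,175.
Totals: Okafor $26,750 + $83,650 = $110,400; Tam $26,750 + $164,800 = $191,550; Becker $26,750 + $169,675 = $196,425; Lindqvist $26,750 + $69,175 = $95,925.

Okafor: $110,400 | Tam: $191,550 | Becker: $196,425 | Lindqvist: $95,925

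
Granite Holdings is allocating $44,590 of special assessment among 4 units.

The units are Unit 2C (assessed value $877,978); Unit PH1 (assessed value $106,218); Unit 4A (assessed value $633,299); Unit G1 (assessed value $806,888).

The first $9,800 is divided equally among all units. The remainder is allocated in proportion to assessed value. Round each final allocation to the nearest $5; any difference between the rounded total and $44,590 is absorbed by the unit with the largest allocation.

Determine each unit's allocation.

First tranche $9,800 split equally: $2,450 each.
Remainder $34,790 by assessed value (total 2,424,383): Unit 2C 12,599.02 → $12,600; Unit PH1 1,524.23 → $1,525; Unit 4A 9,087.87 → $9,090; Unit G1 11,578.88 → $11,580.
Rounding difference −$5 on remainder applied to Unit 2C.
Totals: Unit 2C $2,450 + $12,595 = $15,045; Unit PH1 $2,450 + $1,525 = $3,975; Unit 4A $2,450 + $9,090 = $11,540; Unit G1 $2,450 + $11,580 = $14,030.

Unit 2C: $15,045 | Unit PH1: $3,975 | Unit 4A: $11,540 | Unit G1: $14,030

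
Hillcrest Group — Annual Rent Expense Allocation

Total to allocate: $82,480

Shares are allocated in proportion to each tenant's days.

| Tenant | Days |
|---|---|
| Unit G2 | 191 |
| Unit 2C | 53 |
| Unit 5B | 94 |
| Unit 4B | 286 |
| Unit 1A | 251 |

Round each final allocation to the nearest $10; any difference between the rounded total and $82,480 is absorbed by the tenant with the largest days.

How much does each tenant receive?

Unit G2: $18,000 · Unit 2C: $5,000 · Unit 5B: $8,860 · Unit 4B: $26,960 · Unit 1A: $23,660

Sum of days: 191 + 53 + 94 + 286 + 251 = 875.
Raw shares: Unit G2 18,004.21; Unit 2C 4,995.93; Unit 5B 8,860.71; Unit 4B 26,959.18; Unit 1A 23,659.98.
Rounded to nearest $10: Unit G2 $18,000; Unit 2C $5,000; Unit 5B $8,860; Unit 4B $26,960; Unit 1A $23,660. Sum = $82,480.
No rounding difference to absorb.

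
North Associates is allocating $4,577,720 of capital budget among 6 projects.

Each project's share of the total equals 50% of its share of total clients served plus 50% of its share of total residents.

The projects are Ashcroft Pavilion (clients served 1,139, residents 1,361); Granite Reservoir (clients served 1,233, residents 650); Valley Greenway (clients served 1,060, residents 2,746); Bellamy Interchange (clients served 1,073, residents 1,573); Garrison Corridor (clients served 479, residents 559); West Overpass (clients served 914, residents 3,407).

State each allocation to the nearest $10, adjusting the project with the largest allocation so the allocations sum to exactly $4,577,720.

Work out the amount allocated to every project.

Clients served total 5,898; residents total 10,296.
Composite weights (50% clients served + 50% residents): Ashcroft Pavilion 0.1627; Granite Reservoir 0.1361; Valley Greenway 0.2232; Bellamy Interchange 0.1674; Garrison Corridor 0.0678; West Overpass 0.2429.
Proportional shares: Ashcroft Pavilion 744,574.32; Granite Reservoir 622,993.88; Valley Greenway 1,021,809.95; Bellamy Interchange 766,090.26; Garrison Corridor 310,156.32; West Overpass 1,112,095.26.
At nearest $10: Ashcroft Pavilion $744,570; Granite Reservoir $622,990; Valley Greenway $1,021,810; Bellamy Interchange $766,090; Garrison Corridor $310,160; West Overpass $1,112,100. Sum = $4,577,720.
Rounded total matches; no reconciliation needed.

Ashcroft Pavilion: $744,570 · Granite Reservoir: $622,990 · Valley Greenway: $1,021,810 · Bellamy Interchange: $766,090 · Garrison Corridor: $310,160 · West Overpass: $1,112,100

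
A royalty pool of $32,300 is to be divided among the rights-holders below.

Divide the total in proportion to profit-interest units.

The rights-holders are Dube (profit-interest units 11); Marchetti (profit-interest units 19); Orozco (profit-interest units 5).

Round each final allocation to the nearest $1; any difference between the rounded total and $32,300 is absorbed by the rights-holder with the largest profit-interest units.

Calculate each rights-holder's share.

Sum of profit-interest units: 35.
Raw shares: Dube 11/35 × $32,300 = 10,151.43; Marchetti 19/35 × $32,300 = 17,534.29; Orozco 5/35 × $32,300 = 4,614.29.
After rounding ($1): Dube $10,151; Marchetti $17,534; Orozco $4,614. Sum = $32,299.
Difference $32,300 − $32,299 = +$1 applied to largest profit-interest units (Marchetti): Marchetti becomes $17,535.

Dube: $10,151 | Marchetti: $17,535 | Orozco: $4,614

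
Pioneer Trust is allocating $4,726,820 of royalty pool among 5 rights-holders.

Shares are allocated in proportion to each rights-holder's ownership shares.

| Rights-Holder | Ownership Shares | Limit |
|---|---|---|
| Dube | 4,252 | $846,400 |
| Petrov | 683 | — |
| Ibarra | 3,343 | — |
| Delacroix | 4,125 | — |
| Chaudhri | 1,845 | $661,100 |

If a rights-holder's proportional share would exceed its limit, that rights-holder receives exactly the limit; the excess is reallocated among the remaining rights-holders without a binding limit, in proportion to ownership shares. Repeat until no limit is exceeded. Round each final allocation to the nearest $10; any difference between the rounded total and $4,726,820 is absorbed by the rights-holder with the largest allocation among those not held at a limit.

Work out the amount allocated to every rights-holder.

Total ownership shares = 14,248.
Unconstrained shares: Dube 1,410,614.73; Petrov 226,587.46; Ibarra 1,109,051.04; Delacroix 1,368,482.07; Chaudhri 612,084.71.
Held at cap: Dube ($846,400); remaining pool $3,880,420 reallocated over remaining ownership shares 9,996.
Held at cap: Chaudhri ($661,100); remaining pool $3,219,320 reallocated over remaining ownership shares 8,151.
Remaining shares: Petrov 269,757.77 → $269,760; Ibarra 1,320,351.71 → $1,320,350; Delacroix 1,629,210.53 → $1,629,210.

Dube: $846,400; Petrov: $269,760; Ibarra: $1,320,350; Delacroix: $1,629,210; Chaudhri: $661,100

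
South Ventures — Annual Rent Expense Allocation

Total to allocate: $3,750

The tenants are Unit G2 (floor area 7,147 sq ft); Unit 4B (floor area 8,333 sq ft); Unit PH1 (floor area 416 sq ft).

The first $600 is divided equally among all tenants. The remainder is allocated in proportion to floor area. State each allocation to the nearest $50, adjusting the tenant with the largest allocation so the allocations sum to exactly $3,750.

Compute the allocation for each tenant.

Unit G2: $1,600 | Unit 4B: $1,850 | Unit PH1: $300

$600 shared equally gives $200 per tenant.
Remainder $3,150 by floor area (total 15,896): Unit G2 1,416.27 → $1,400; Unit 4B 1,651.29 → $1,650; Unit PH1 82.44 → $100.
Totals: Unit G2 $200 + $1,400 = $1,600; Unit 4B $200 + $1,650 = $1,850; Unit PH1 $200 + $100 = $300.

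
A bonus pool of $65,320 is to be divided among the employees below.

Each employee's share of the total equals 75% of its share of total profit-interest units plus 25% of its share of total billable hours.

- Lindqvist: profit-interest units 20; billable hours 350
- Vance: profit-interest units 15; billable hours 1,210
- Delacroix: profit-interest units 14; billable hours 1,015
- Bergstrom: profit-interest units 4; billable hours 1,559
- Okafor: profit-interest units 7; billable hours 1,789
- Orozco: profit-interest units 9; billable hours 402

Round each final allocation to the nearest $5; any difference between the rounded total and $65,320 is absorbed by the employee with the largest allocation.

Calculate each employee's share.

Totals — profit-interest units 69, billable hours 6,325.
Composite weights (75% profit-interest units + 25% billable hours): Lindqvist 0.2312; Vance 0.2109; Delacroix 0.1923; Bergstrom 0.1051; Okafor 0.1468; Orozco 0.1137.
Unrounded shares: Lindqvist 15,103.64; Vance 13,774.00; Delacroix 12,560.55; Bergstrom 6,865.05; Okafor 9,588.87; Orozco 7,427.89.
After rounding ($5): Lindqvist $15,105; Vance $13,775; Delacroix $12,560; Bergstrom $6,865; Okafor $9,590; Orozco $7,430. Sum = $65,325.
Difference $65,320 − $65,325 = −$5 applied to largest allocation (Lindqvist): Lindqvist becomes $15,100.

Lindqvist: $15,100 | Vance: $13,775 | Delacroix: $12,560 | Bergstrom: $6,865 | Okafor: $9,590 | Orozco: $7,430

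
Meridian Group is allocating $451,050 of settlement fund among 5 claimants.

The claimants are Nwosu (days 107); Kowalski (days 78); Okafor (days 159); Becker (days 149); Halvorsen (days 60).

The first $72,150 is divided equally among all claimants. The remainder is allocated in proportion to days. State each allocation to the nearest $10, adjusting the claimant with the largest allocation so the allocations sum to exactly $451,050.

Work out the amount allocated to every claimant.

Nwosu: $87,740 · Kowalski: $67,870 · Okafor: $123,380 · Becker: $116,520 · Halvorsen: $55,540

$72,150 shared equally gives $14,430 per claimant.
Remainder $378,900 by days (total 553): Nwosu 73,313.38 → $73,310; Kowalski 53,443.40 → $53,440; Okafor 108,942.31 → $108,940; Becker 102,090.60 → $102,090; Halvorsen 41,110.31 → $41,110.
Rounding difference +$10 on remainder applied to Okafor.
Totals: Nwosu $14,430 + $73,310 = $87,740; Kowalski $14,430 + $53,440 = $67,870; Okafor $14,430 + $108,950 = $123,380; Becker $14,430 + $102,090 = $116,520; Halvorsen $14,430 + $41,110 = $55,540.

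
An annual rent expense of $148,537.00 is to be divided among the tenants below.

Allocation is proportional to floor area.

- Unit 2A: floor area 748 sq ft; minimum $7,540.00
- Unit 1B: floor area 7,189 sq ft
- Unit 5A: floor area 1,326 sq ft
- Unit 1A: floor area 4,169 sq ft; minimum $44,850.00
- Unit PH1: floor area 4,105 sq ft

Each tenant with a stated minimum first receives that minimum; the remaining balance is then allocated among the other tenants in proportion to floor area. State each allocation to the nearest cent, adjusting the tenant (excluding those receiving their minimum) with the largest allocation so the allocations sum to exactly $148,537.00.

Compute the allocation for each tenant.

Minimums first: Unit 2A $7,540.00; Unit 1A $44,850.00. Remaining pool $96,147.00.
Remaining pool split over remaining floor area 12,620: Unit 1B 54,770.2681 → $54,770.27; Unit 5A 10,102.2918 → $10,102.29; Unit PH1 31,274.4402 → $31,274.44.

Unit 2A: $7,540.00 · Unit 1B: $54,770.27 · Unit 5A: $10,102.29 · Unit 1A: $44,850.00 · Unit PH1: $31,274.44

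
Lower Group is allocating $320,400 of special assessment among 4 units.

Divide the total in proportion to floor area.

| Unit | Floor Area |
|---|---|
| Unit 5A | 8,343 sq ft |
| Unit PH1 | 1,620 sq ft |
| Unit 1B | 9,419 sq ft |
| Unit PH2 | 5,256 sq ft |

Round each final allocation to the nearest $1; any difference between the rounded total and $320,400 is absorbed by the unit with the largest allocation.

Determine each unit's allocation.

Unit 5A: $108,495 · Unit PH1: $21,067 · Unit 1B: $122,487 · Unit PH2: $68,351

Floor area total: 24,638.
Pro-rata amounts: Unit 5A 8,343/24,638 × $320,400 = 108,494.89; Unit PH1 1,620/24,638 × $320,400 = 21,066.97; Unit 1B 9,419/24,638 × $320,400 = 122,487.52; Unit PH2 5,256/24,638 × $320,400 = 68,350.61.
Rounded to nearest $1: Unit 5A $108,495; Unit PH1 $21,067; Unit 1B $122,488; Unit PH2 $68,351. Sum = $320,401.
Difference $320,400 − $320,401 = −$1 applied to largest allocation (Unit 1B): Unit 1B becomes $122,487.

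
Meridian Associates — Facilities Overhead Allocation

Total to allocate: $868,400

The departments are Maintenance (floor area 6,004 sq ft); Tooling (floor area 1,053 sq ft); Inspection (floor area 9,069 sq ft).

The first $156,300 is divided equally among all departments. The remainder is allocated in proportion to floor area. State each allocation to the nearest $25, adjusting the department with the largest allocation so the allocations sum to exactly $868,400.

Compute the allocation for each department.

$156,300 shared equally gives $52,100 per department.
Remainder $712,100 by floor area (total 16,126): Maintenance 265,127.64 → $265,125; Tooling 46,498.90 → $46,500; Inspection 400,473.45 → $400,475.
Totals: Maintenance $52,100 + $265,125 = $317,225; Tooling $52,100 + $46,500 = $98,600; Inspection $52,100 + $400,475 = $452,575.

Maintenance: $317,225; Tooling: $98,600; Inspection: $452,575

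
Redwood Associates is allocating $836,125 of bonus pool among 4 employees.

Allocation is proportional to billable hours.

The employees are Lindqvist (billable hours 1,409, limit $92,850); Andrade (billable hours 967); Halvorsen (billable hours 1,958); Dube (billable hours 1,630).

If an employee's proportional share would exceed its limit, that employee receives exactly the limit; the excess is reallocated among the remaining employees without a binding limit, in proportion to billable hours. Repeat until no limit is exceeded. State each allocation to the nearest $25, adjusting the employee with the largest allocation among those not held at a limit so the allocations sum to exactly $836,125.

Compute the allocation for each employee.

Billable hours total: 5,964.
Unconstrained shares: Lindqvist 197,535.23; Andrade 135,568.89; Halvorsen 274,502.47; Dube 228,518.40.
Held at cap: Lindqvist ($92,850); balance $743,275 reallocated over remaining billable hours 4,555.
Remaining shares: Andrade 157,792.96 → $157,800; Halvorsen 319,502.18 → $319,500; Dube 265,979.86 → $265,975.

Lindqvist: $92,850; Andrade: $157,800; Halvorsen: $319,500; Dube: $265,975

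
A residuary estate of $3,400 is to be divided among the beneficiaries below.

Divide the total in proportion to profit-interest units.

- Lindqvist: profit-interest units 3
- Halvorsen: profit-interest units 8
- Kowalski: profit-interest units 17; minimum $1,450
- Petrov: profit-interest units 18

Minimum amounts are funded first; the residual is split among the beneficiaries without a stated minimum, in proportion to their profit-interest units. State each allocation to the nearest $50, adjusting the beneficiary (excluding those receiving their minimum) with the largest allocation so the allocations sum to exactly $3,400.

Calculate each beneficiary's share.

Lindqvist: $200; Halvorsen: $550; Kowalski: $1,450; Petrov: $1,200

Minimums first: Kowalski $1,450. Balance $1,950.
Balance split over remaining profit-interest units 29: Lindqvist 201.72 → $200; Halvorsen 537.93 → $550; Petrov 1,210.34 → $1,200.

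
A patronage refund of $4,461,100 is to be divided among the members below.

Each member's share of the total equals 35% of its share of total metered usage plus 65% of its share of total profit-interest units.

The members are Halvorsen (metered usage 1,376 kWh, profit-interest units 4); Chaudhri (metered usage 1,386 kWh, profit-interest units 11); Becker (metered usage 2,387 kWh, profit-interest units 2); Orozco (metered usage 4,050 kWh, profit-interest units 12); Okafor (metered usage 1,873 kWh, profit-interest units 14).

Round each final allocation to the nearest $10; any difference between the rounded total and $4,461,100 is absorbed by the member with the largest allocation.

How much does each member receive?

Totals — metered usage 11,072, profit-interest units 43.
Blended shares (35% metered usage + 65% profit-interest units): Halvorsen 0.1040; Chaudhri 0.2101; Becker 0.1057; Orozco 0.3094; Okafor 0.2708.
Proportional shares: Halvorsen 463,785.89; Chaudhri 937,242.73; Becker 471,487.70; Orozco 1,380,358.02; Okafor 1,208,225.67.
Rounded to nearest $10: Halvorsen $463,790; Chaudhri $937,240; Becker $471,490; Orozco $1,380,360; Okafor $1,208,230. Sum = $4,461,110.
Difference $4,461,100 − $4,461,110 = −$10 applied to largest allocation (Orozco): Orozco becomes $1,380,350.

Halvorsen: $463,790 | Chaudhri: $937,240 | Becker: $471,490 | Orozco: $1,380,350 | Okafor: $1,208,230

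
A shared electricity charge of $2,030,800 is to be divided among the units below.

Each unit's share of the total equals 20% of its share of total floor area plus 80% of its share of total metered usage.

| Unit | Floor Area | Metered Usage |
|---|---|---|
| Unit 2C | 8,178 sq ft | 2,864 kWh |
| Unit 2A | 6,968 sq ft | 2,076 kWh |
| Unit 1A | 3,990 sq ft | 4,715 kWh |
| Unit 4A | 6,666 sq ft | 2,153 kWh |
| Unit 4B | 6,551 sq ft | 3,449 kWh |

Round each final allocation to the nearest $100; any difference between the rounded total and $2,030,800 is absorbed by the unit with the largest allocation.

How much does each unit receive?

Unit 2C: $407,600; Unit 2A: $308,500; Unit 1A: $552,300; Unit 4A: $312,900; Unit 4B: $449,500

Floor area total 32,353; metered usage total 15,257.
Combined weights (20% floor area + 80% metered usage): Unit 2C 0.2007; Unit 2A 0.1519; Unit 1A 0.2719; Unit 4A 0.1541; Unit 4B 0.2213.
Raw shares: Unit 2C 407,639.45; Unit 2A 308,539.00; Unit 1A 552,166.78; Unit 4A 312,947.03; Unit 4B 449,507.74.
After rounding ($100): Unit 2C $407,600; Unit 2A $308,500; Unit 1A $552,200; Unit 4A $312,900; Unit 4B $449,500. Sum = $2,030,700.
Difference $2,030,800 − $2,030,700 = +$100 applied to largest allocation (Unit 1A): Unit 1A becomes $552,300.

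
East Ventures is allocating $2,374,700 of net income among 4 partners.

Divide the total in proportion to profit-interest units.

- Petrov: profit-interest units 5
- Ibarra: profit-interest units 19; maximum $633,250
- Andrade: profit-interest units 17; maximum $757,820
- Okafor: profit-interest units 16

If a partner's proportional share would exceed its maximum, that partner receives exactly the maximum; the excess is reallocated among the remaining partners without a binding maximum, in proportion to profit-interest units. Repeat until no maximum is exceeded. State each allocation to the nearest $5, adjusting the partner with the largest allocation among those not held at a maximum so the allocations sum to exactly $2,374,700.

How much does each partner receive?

Petrov: $234,200 | Ibarra: $633,250 | Andrade: $757,820 | Okafor: $749,430

Total profit-interest units = 57.
Proportional shares (ignoring caps): Petrov 208,307.02; Ibarra 791,566.67; Andrade 708,243.86; Okafor 666,582.46.
Cap binds for Ibarra ($633,250); balance $1,741,450 reallocated over remaining profit-interest units 38.
Cap binds for Andrade ($757,820); balance $983,630 reallocated over remaining profit-interest units 21.
Remaining shares: Petrov 234,197.62 → $234,200; Okafor 749,432.38 → $749,430.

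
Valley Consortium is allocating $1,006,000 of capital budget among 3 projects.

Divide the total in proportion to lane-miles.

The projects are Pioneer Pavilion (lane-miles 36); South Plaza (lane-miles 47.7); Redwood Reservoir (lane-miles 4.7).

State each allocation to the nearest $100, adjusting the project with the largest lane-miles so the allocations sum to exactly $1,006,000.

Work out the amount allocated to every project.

Pioneer Pavilion: $409,700 | South Plaza: $542,800 | Redwood Reservoir: $53,500

Total lane-miles = 36 + 47.7 + 4.7 = 88.4.
Pro-rata amounts: Pioneer Pavilion 409,683.26; South Plaza 542,830.32; Redwood Reservoir 53,486.43.
At nearest $100: Pioneer Pavilion $409,700; South Plaza $542,800; Redwood Reservoir $53,500. Sum = $1,006,000.
Sum already equals the total — no adjustment.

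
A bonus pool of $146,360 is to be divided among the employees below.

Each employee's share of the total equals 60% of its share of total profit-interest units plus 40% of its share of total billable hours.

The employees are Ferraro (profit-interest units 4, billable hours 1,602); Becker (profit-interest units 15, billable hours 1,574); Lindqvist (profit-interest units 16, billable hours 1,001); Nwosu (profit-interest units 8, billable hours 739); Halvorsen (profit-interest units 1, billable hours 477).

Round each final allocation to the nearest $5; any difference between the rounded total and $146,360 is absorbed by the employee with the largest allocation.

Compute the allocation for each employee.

Totals — profit-interest units 44, billable hours 5,393.
Composite weights (60% profit-interest units + 40% billable hours): Ferraro 0.1734; Becker 0.3213; Lindqvist 0.2924; Nwosu 0.1639; Halvorsen 0.0490.
Pro-rata amounts: Ferraro 25,373.87; Becker 47,023.91; Lindqvist 42,799.50; Nwosu 23,988.80; Halvorsen 7,173.92.
Rounded to nearest $5: Ferraro $25,375; Becker $47,025; Lindqvist $42,800; Nwosu $23,990; Halvorsen $7,175. Sum = $146,365.
Difference $146,360 − $146,365 = −$5 applied to largest allocation (Becker): Becker becomes $47,020.

Ferraro: $25,375; Becker: $47,020; Lindqvist: $42,800; Nwosu: $23,990; Halvorsen: $7,175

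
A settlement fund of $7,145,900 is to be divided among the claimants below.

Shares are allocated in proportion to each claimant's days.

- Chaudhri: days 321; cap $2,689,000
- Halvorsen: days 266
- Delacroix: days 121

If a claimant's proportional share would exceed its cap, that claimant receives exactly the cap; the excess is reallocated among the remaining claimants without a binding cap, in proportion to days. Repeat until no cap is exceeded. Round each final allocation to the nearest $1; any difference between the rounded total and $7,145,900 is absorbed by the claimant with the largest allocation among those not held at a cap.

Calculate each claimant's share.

Sum of days: 708.
Unconstrained shares: Chaudhri 3,239,878.39; Halvorsen 2,684,759.04; Delacroix 1,221,262.57.
Cap binds for Chaudhri ($2,689,000); residual $4,456,900 reallocated over remaining days 387.
Shares after redistribution: Halvorsen 3,063,398.97 → $3,063,399; Delacroix 1,393,501.03 → $1,393,501.

Chaudhri: $2,689,000; Halvorsen: $3,063,399; Delacroix: $1,393,501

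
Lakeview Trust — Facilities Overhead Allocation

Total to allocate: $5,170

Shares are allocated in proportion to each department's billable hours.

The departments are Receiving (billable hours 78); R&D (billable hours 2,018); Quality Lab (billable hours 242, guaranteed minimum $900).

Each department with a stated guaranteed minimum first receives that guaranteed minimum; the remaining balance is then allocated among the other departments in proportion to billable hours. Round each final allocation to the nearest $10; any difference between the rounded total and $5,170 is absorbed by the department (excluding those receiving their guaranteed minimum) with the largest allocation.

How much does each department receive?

Minimums first: Quality Lab $900. Balance $4,270.
Balance split over remaining billable hours 2,096: Receiving 158.90 → $160; R&D 4,111.10 → $4,110.

Receiving: $160 | R&D: $4,110 | Quality Lab: $900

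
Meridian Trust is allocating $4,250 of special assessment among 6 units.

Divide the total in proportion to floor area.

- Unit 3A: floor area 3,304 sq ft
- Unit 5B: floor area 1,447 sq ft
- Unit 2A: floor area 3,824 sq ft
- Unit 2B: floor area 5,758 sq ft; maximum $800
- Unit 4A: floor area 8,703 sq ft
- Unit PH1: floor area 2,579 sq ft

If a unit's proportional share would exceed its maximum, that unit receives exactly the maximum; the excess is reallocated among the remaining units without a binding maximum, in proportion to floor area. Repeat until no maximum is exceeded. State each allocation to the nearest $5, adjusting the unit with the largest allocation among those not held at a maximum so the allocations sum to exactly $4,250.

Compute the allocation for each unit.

Sum of floor area: 25,615.
Unconstrained shares: Unit 3A 548.19; Unit 5B 240.08; Unit 2A 634.47; Unit 2B 955.36; Unit 4A 1,443.99; Unit PH1 427.90.
Cap binds for Unit 2B ($800); remaining pool $3,450 reallocated over remaining floor area 19,857.
Shares after redistribution: Unit 3A 574.04 → $575; Unit 5B 251.41 → $250; Unit 2A 664.39 → $665; Unit 4A 1,512.08 → $1,510; Unit PH1 448.08 → $450.

Unit 3A: $575 | Unit 5B: $250 | Unit 2A: $665 | Unit 2B: $800 | Unit 4A: $1,510 | Unit PH1: $450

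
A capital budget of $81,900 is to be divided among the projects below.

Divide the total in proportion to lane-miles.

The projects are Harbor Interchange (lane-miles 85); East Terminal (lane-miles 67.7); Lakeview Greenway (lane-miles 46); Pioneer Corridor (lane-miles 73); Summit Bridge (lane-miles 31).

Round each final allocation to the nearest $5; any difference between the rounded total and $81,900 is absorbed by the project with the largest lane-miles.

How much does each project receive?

Harbor Interchange: $23,000; East Terminal: $18,315; Lakeview Greenway: $12,445; Pioneer Corridor: $19,750; Summit Bridge: $8,390

Total lane-miles = 85 + 67.7 + 46 + 73 + 31 = 302.7.
Pro-rata amounts: Harbor Interchange 22,998.02; East Terminal 18,317.24; Lakeview Greenway 12,445.99; Pioneer Corridor 19,751.24; Summit Bridge 8,387.51.
At nearest $5: Harbor Interchange $23,000; East Terminal $18,315; Lakeview Greenway $12,445; Pioneer Corridor $19,750; Summit Bridge $8,390. Sum = $81,900.
No rounding difference to absorb.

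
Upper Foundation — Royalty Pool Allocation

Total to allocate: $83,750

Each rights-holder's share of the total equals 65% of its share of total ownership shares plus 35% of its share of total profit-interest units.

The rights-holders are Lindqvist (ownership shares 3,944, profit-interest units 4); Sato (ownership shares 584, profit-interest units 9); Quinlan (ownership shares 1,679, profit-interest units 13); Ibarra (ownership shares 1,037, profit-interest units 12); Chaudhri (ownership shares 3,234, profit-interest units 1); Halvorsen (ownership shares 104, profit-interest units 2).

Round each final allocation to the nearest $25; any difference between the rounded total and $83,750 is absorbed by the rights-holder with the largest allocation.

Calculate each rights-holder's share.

Lindqvist: $23,125 | Sato: $9,450 | Quinlan: $17,925 | Ibarra: $13,925 | Chaudhri: $17,350 | Halvorsen: $1,975

Ownership shares total 10,582; profit-interest units total 41.
Composite weights (65% ownership shares + 35% profit-interest units): Lindqvist 0.2764; Sato 0.1127; Quinlan 0.2141; Ibarra 0.1661; Chaudhri 0.2072; Halvorsen 0.0235.
Raw shares: Lindqvist 23,149.07; Sato 9,438.75; Quinlan 17,931.57; Ibarra 13,913.96; Chaudhri 17,351.76; Halvorsen 1,964.89.
At nearest $25: Lindqvist $23,150; Sato $9,450; Quinlan $17,925; Ibarra $13,925; Chaudhri $17,350; Halvorsen $1,975. Sum = $83,775.
Difference $83,750 − $83,775 = −$25 applied to largest allocation (Lindqvist): Lindqvist becomes $23,125.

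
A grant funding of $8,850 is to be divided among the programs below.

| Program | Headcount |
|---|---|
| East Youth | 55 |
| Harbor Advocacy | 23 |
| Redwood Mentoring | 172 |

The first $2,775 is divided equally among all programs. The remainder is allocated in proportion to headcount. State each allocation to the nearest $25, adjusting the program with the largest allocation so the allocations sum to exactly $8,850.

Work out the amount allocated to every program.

East Youth: $2,250; Harbor Advocacy: $1,475; Redwood Mentoring: $5,125

$2,775 shared equally gives $925 per program.
Remainder $6,075 by headcount (total 250): East Youth 1,336.50 → $1,325; Harbor Advocacy 558.90 → $550; Redwood Mentoring 4,179.60 → $4,175.
Rounding difference +$25 on remainder applied to Redwood Mentoring.
Totals: East Youth $925 + $1,325 = $2,250; Harbor Advocacy $925 + $550 = $1,475; Redwood Mentoring $925 + $4,200 = $5,125.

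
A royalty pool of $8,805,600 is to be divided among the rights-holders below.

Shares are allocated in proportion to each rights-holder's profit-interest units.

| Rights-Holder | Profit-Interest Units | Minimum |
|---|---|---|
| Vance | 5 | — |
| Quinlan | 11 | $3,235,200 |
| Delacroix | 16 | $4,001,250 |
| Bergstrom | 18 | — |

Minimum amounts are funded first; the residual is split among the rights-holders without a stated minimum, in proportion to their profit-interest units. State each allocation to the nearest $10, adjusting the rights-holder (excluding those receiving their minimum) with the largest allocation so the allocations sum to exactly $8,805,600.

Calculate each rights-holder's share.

Fund the minimums — Quinlan $3,235,200; Delacroix $4,001,250. Remaining pool $1,569,150.
Remaining pool split over remaining profit-interest units 23: Vance 341,119.57 → $341,120; Bergstrom 1,228,030.43 → $1,228,030.

Vance: $341,120; Quinlan: $3,235,200; Delacroix: $4,001,250; Bergstrom: $1,228,030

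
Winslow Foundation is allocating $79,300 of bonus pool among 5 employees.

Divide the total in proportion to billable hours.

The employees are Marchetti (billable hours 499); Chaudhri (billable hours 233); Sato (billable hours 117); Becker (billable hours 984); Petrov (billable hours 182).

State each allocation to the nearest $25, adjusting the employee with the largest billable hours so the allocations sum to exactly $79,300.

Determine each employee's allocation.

Marchetti: $19,650; Chaudhri: $9,175; Sato: $4,600; Becker: $38,700; Petrov: $7,175

Billable hours total: 2,015.
Pro-rata amounts: Marchetti 499/2,015 × $79,300 = 19,638.06; Chaudhri 233/2,015 × $79,300 = 9,169.68; Sato 117/2,015 × $79,300 = 4,604.52; Becker 984/2,015 × $79,300 = 38,725.16; Petrov 182/2,015 × $79,300 = 7,162.58.
At nearest $25: Marchetti $19,650; Chaudhri $9,175; Sato $4,600; Becker $38,725; Petrov $7,175. Sum = $79,325.
Difference $79,300 − $79,325 = −$25 applied to largest billable hours (Becker): Becker becomes $38,700.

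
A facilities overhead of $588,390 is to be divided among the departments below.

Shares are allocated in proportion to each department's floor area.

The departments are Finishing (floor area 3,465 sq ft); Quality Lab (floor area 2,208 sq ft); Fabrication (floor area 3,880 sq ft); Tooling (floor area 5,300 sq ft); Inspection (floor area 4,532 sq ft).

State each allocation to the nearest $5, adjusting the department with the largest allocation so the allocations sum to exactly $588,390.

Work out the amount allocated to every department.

Finishing: $105,175 | Quality Lab: $67,020 | Fabrication: $117,770 | Tooling: $160,865 | Inspection: $137,560

Combined floor area = 19,385.
Proportional shares: Finishing 3,465/19,385 × $588,390 = 105,172.63; Quality Lab 2,208/19,385 × $588,390 = 67,019.09; Fabrication 3,880/19,385 × $588,390 = 117,769.06; Tooling 5,300/19,385 × $588,390 = 160,870.11; Inspection 4,532/19,385 × $588,390 = 137,559.12.
At nearest $5: Finishing $105,175; Quality Lab $67,020; Fabrication $117,770; Tooling $160,870; Inspection $137,560. Sum = $588,395.
Difference $588,390 − $588,395 = −$5 applied to largest allocation (Tooling): Tooling becomes $160,865.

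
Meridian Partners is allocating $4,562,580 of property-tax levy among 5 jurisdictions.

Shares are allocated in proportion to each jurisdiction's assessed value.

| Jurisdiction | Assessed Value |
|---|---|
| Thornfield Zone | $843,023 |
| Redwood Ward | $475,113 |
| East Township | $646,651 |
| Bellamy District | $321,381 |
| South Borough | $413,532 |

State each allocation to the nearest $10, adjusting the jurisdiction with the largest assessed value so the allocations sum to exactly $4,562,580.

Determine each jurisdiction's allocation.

Thornfield Zone: $1,424,740; Redwood Ward: $802,960; East Township: $1,092,860; Bellamy District: $543,140; South Borough: $698,880

Total assessed value = 843,023 + 475,113 + 646,651 + 321,381 + 413,532 = 2,699,700.
Unrounded shares: Thornfield Zone 1,424,736.04; Redwood Ward 802,956.28; East Township 1,092,861.03; Bellamy District 543,144.25; South Borough 698,882.41.
Rounded to nearest $10: Thornfield Zone $1,424,740; Redwood Ward $802,960; East Township $1,092,860; Bellamy District $543,140; South Borough $698,880. Sum = $4,562,580.
Rounded total matches; no reconciliation needed.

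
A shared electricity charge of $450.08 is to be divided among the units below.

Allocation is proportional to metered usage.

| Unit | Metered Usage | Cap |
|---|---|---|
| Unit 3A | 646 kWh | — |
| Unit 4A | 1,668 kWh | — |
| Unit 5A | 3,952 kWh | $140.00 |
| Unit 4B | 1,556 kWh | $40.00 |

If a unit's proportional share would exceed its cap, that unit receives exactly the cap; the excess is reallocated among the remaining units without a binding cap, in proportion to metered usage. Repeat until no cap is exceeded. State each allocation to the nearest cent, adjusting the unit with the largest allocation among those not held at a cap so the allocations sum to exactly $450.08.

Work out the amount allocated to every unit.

Sum of metered usage: 7,822.
Proportional shares (ignoring caps): Unit 3A 37.1710; Unit 4A 95.9772; Unit 5A 227.3992; Unit 4B 89.5327.
Held at cap: Unit 5A ($140.00), Unit 4B ($40.00); residual $270.08 reallocated over remaining metered usage 2,314.
Shares after redistribution: Unit 3A 75.3983 → $75.40; Unit 4A 194.6817 → $194.68.

Unit 3A: $75.40; Unit 4A: $194.68; Unit 5A: $140.00; Unit 4B: $40.00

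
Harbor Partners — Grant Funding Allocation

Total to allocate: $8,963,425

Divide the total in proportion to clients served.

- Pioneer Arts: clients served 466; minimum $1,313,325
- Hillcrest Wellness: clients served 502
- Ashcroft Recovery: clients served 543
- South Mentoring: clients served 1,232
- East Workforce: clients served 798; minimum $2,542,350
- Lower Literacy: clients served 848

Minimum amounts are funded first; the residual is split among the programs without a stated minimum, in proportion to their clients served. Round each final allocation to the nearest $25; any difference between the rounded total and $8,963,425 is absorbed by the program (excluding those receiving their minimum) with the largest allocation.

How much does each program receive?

Fund the minimums — Pioneer Arts $1,313,325; East Workforce $2,542,350. Remaining pool $5,107,750.
Remaining pool split over remaining clients served 3,125: Hillcrest Wellness 820,508.96 → $820,500; Ashcroft Recovery 887,522.64 → $887,525; South Mentoring 2,013,679.36 → $2,013,675; Lower Literacy 1,386,039.04 → $1,386,050.

Pioneer Arts: $1,313,325 | Hillcrest Wellness: $820,500 | Ashcroft Recovery: $887,525 | South Mentoring: $2,013,675 | East Workforce: $2,542,350 | Lower Literacy: $1,386,050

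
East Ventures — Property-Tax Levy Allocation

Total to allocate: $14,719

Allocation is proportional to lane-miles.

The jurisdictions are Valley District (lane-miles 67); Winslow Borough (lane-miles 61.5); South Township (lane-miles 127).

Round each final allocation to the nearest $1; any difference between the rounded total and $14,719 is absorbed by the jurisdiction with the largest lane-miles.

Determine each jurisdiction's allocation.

Valley District: $3,860; Winslow Borough: $3,543; South Township: $7,316

Combined lane-miles = 67 + 61.5 + 127 = 255.5.
Raw shares: Valley District 3,859.78; Winslow Borough 3,542.93; South Township 7,316.29.
After rounding ($1): Valley District $3,860; Winslow Borough $3,543; South Township $7,316. Sum = $14,719.
No rounding difference to absorb.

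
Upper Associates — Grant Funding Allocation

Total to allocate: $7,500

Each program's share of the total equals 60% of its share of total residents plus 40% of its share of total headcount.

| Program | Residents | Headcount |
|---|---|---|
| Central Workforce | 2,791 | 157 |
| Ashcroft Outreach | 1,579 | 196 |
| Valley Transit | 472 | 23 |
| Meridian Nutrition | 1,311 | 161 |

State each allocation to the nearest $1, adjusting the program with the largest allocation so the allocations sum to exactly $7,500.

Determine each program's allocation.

Residents total 6,153; headcount total 537.
Combined weights (60% residents + 40% headcount): Central Workforce 0.3891; Ashcroft Outreach 0.3000; Valley Transit 0.0632; Meridian Nutrition 0.2478.
Proportional shares: Central Workforce 2,918.29; Ashcroft Outreach 2,249.77; Valley Transit 473.69; Meridian Nutrition 1,858.24.
Rounded to nearest $1: Central Workforce $2,918; Ashcroft Outreach $2,250; Valley Transit $474; Meridian Nutrition $1,858. Sum = $7,500.
Rounded total matches; no reconciliation needed.

Central Workforce: $2,918; Ashcroft Outreach: $2,250; Valley Transit: $474; Meridian Nutrition: $1,858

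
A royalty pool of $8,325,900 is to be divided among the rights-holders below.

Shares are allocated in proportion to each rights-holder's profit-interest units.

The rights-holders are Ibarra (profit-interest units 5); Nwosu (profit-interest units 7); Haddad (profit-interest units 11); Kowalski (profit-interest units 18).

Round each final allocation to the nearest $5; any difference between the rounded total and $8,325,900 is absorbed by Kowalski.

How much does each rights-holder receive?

Ibarra: $1,015,355 · Nwosu: $1,421,495 · Haddad: $2,233,780 · Kowalski: $3,655,270

Total profit-interest units = 41.
Proportional shares: Ibarra 5/41 × $8,325,900 = 1,015,353.66; Nwosu 7/41 × $8,325,900 = 1,421,495.12; Haddad 11/41 × $8,325,900 = 2,233,778.05; Kowalski 18/41 × $8,325,900 = 3,655,273.17.
At nearest $5: Ibarra $1,015,355; Nwosu $1,421,495; Haddad $2,233,780; Kowalski $3,655,275. Sum = $8,325,905.
Difference $8,325,900 − $8,325,905 = −$5 applied to Kowalski: Kowalski becomes $3,655,270.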